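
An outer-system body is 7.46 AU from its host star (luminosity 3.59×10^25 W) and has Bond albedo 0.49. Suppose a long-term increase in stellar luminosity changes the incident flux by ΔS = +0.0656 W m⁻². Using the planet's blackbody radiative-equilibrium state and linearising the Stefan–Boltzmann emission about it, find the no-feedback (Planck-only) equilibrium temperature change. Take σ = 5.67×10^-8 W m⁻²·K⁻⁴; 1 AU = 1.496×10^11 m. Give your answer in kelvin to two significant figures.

Orbital distance: d = 7.46 AU = 1.116×10^12 m.
Spreading L over a sphere of radius d: S = 3.59×10^25/(4π·1.12×10^12²) = 2.294 W m⁻².
Unperturbed T_e = [2.294·(1−0.49)/(4σ)]^¼ = 47.66 K.
ΔF = Δ[S(1−α)]/4 = (1−0.49)·+0.0656/4 = 0.008364 W m⁻².
Planck response: λ_P = 4σT_e³ = 4·5.67×10⁻⁸·(47.66)³ = 0.02455 W m⁻²/K.
So ΔT₀ = 0.008364/0.02455 = 0.341 K.

0.34 kelvin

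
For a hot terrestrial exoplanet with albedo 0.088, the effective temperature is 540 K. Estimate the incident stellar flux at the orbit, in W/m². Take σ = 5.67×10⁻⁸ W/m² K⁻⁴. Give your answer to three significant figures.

21100 W/m²

From S(1−α)/4 = σT⁴: S = 4σT⁴/(1−α).
The emitted flux is σT⁴ = 4821 W/m².
So S = 4×4821/(1−0.088) = 21150 W/m².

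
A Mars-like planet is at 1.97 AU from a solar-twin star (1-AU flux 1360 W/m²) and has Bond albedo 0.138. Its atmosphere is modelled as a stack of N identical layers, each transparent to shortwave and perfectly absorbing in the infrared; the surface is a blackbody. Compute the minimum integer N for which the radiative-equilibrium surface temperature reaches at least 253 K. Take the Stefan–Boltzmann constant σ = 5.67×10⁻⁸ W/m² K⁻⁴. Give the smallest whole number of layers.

3

Irradiance scales as 1/d², so S = 1360 W/m² × (1/1.97)² = 350.4 W/m².
Top-of-atmosphere balance: σT_e⁴ = S(1−α)/4 = 75.52 W/m² → T_e = 191.0 K.
Since T_s⁴ = (N+1)T_e⁴, we need N ≥ (T_s/T_e)⁴ − 1 = 2.076.
So N ≥ 2.076; the smallest integer is N = 3.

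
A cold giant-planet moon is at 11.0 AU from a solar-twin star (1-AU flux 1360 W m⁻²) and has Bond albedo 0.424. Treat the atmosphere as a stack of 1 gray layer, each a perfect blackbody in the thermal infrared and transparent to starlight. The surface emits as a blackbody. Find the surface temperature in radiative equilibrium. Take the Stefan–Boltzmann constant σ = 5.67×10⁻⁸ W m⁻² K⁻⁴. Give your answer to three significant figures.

By the inverse-square law, S = 1360/11.0² = 11.24 W m⁻².
Top-of-atmosphere balance: σT_e⁴ = S(1−α)/4 = 1.619 W m⁻² → T_e = 73.09 K.
For an N-layer opaque stack, T_s⁴ = (N+1)T_e⁴, hence T_s = (2)^(1/4)×73.09 K = 86.92 K.

86.9 K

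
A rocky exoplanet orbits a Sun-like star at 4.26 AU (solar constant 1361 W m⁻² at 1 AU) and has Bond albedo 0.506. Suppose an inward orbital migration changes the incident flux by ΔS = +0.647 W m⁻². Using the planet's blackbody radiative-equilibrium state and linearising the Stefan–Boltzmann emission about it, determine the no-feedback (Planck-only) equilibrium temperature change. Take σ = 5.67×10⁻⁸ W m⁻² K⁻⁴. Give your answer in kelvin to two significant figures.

0.24 kelvin

Irradiance scales as 1/d², so S = 1361 W m⁻² × (1/4.26)² = 75.00 W m⁻².
Unperturbed T_e = [75.00·(1−0.506)/(4σ)]^¼ = 113.1 K.
TOA radiative forcing: ΔF = (1−α)ΔS/4 = 0.494·(+0.647)/4 = 0.07990 W m⁻².
Linearising σT⁴ gives d(σT⁴)/dT = 4σT_e³ = 0.3277 W m⁻² per K.
So ΔT₀ = 0.07990/0.3277 = 0.244 K.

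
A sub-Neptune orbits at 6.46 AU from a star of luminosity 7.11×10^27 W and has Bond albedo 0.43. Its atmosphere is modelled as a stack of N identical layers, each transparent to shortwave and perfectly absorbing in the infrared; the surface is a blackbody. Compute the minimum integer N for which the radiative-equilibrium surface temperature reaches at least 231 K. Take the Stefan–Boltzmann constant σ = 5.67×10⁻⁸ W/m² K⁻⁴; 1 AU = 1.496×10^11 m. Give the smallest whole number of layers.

d = 6.46 × 1.496×10^11 m = 9.664×10^11 m.
Spreading L over a sphere of radius d: S = 7.11×10^27/(4π·9.66×10^11²) = 605.8 W/m².
The effective emission temperature is T_e = [S(1−α)/(4σ)]^¼ = 197.5 K.
T_s = (N+1)^(1/4)·T_e ≥ 231 K requires N+1 ≥ (T_s/T_e)⁴ = (231/197.5)⁴ = 1.870.
So N ≥ 0.870; the smallest integer is N = 1.

1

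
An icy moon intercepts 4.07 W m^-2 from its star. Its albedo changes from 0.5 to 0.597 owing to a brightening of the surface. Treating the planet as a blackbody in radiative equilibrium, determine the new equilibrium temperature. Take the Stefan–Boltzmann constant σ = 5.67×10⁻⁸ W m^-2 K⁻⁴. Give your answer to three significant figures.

51.9 K

T₂ = [S(1−α₂)/(4σ)]^(1/4) = [4.070·0.403/(4σ)]^(1/4) = 51.86 K.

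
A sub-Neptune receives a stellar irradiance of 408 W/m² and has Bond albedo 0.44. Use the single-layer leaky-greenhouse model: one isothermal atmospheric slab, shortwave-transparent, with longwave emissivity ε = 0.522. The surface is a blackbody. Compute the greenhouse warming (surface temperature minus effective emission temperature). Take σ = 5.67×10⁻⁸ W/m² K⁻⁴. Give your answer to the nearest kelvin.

14 K

Effective emission temperature (TOA balance): σT_e⁴ = S(1−α)/4 = 57.12 W/m² → T_e = 178.2 K.
The surface balance (absorbed SW + ε·downward IR = σT_s⁴) with T_a⁴ = T_s⁴/2 reduces to T_s = T_e·[2/(2−ε)]^¼ = 192.1 K.
The atmosphere warms the surface by 13.99 K.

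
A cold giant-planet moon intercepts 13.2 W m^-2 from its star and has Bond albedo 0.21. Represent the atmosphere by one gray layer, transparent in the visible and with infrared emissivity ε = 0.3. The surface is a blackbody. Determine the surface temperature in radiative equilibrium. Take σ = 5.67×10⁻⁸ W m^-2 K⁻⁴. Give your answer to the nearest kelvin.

The planet radiates to space at T_e = [S(1−α)/(4σ)]^(1/4) = 82.35 K.
Surface balance with a leaky layer gives σT_s⁴ = σT_e⁴·2/(2−ε), so T_s = T_e·[2/(2−0.3)]^(1/4) = 85.76 K.

86 K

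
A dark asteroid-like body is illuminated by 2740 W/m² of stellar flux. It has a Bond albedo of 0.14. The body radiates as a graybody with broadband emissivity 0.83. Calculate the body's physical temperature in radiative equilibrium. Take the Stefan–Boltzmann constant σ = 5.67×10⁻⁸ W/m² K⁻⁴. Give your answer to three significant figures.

The planet absorbs (1−α)S over its disc πR² and re-emits over 4πR², so the mean absorbed flux is (1−0.14)·2740/4 = 589.1 W/m².
Radiative balance εσT⁴ = 589.1 gives T = [589.1/(0.83·σ)]^(1/4) = 334.5 K.

334 K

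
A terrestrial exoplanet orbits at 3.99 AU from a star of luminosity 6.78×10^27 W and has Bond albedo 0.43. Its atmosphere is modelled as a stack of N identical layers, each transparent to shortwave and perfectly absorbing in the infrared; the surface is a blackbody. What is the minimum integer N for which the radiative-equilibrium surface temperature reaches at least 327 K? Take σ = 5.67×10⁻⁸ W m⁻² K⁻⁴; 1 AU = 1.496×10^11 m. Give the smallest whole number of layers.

d = 3.99 × 1.496×10^11 m = 5.969×10^11 m.
Flux at the orbit: S = L/(4πd²) = 6.78×10^27/(4π·(5.97×10^11)²) = 1514 W m⁻².
OLR = S(1−α)/4 = 215.8 W m⁻²; the top layer radiates at T_e = 248.4 K.
Need (N+1)T_e⁴ ≥ T_s⁴, i.e. N+1 ≥ (327/248.4)⁴ = 3.004.
So N ≥ 2.004; the smallest integer is N = 3.

3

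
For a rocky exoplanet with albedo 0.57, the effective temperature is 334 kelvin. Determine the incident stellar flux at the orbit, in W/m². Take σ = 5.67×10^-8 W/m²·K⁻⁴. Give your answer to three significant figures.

6560 W/m²

Invert the energy balance for S: S = 4σT⁴/(1−α).
σT⁴ = 5.67×10⁻⁸·(334)⁴ = 705.6 W/m².
S = 4·705.6/0.43 = 6564 W/m².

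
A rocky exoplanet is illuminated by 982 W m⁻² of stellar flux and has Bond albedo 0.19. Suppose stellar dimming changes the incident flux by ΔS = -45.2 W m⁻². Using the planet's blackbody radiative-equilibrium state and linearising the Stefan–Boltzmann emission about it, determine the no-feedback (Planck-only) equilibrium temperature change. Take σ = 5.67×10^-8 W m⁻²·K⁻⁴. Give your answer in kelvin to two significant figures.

-2.8 kelvin

Unperturbed T_e = [982.0·(1−0.19)/(4σ)]^¼ = 243.4 K.
Only a fraction (1−α) is absorbed and it's spread over 4πR², so ΔF = (1−α)ΔS/4 = -9.153 W m⁻².
Linearising σT⁴ gives d(σT⁴)/dT = 4σT_e³ = 3.269 W m⁻² per K.
So ΔT₀ = -9.153/3.269 = -2.80 K.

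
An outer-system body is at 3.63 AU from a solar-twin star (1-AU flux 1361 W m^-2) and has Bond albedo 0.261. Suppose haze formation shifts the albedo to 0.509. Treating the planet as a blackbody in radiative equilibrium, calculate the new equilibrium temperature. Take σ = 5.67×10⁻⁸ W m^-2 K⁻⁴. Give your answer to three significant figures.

Flux at the orbit: S = 1361/(3.63)² = 103.3 W m^-2.
T₂ = [S(1−α₂)/(4σ)]^(1/4) = [103.3·0.491/(4σ)]^(1/4) = 122.3 K.

122 kelvin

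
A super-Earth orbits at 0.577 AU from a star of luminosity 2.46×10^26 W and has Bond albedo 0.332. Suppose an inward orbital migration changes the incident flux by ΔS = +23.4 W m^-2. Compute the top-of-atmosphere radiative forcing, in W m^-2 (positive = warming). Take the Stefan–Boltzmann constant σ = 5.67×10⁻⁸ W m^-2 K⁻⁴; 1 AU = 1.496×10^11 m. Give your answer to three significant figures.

3.91 W m^-2

d = 0.577 × 1.496×10^11 m = 8.632×10^10 m.
Flux at the orbit: S = L/(4πd²) = 2.46×10^26/(4π·(8.63×10^10)²) = 2627 W m^-2.
ΔF = Δ[S(1−α)]/4 = (1−0.332)·+23.4/4 = 3.908 W m^-2.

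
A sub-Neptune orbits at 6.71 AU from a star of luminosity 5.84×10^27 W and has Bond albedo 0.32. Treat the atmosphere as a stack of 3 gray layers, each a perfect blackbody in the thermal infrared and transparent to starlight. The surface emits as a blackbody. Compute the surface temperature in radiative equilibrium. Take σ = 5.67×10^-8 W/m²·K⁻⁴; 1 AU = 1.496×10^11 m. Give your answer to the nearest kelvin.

273 K

Orbital distance: d = 6.71 AU = 1.004×10^12 m.
Spreading L over a sphere of radius d: S = 5.84×10^27/(4π·1.00×10^12²) = 461.2 W/m².
Top-of-atmosphere balance: σT_e⁴ = S(1−α)/4 = 78.40 W/m² → T_e = 192.8 K.
For an N-layer opaque stack, T_s⁴ = (N+1)T_e⁴, hence T_s = (4)^(1/4)×192.8 K = 272.7 K.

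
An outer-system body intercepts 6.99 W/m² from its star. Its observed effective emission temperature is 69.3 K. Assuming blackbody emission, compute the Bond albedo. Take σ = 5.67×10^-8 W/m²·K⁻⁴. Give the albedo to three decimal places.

0.252

Energy balance: S(1−α)/4 = σT⁴, so 1−α = 4σT⁴/S.
4σT⁴ = 4·5.67×10⁻⁸·(69.3)⁴ = 5.231 W/m².
Hence α = 1 − 5.231/6.990 = 0.2517.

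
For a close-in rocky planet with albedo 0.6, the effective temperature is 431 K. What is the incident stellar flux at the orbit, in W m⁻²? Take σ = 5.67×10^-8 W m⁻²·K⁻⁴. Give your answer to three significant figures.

From S(1−α)/4 = σT⁴: S = 4σT⁴/(1−α).
σT⁴ = 5.67×10⁻⁸·(431)⁴ = 1957 W m⁻².
S = 4·1957/0.4 = 19570 W m⁻².

19600 W m⁻²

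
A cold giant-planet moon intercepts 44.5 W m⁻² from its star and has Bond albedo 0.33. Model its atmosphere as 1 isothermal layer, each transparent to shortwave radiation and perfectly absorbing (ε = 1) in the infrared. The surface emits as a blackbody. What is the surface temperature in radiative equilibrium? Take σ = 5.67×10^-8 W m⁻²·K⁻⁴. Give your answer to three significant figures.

Top-of-atmosphere balance: σT_e⁴ = S(1−α)/4 = 7.454 W m⁻² → T_e = 107.1 K.
Layer-by-layer balance gives σT_s⁴ = (N+1)σT_e⁴, so T_s = 2^¼·107.1 = 127.3 K.

127 kelvin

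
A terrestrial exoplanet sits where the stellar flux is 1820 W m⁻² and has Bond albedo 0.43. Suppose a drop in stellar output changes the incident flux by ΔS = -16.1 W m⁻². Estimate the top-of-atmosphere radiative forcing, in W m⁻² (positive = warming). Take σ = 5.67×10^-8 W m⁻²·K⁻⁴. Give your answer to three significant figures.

Only a fraction (1−α) is absorbed and it's spread over 4πR², so ΔF = (1−α)ΔS/4 = -2.294 W m⁻².

-2.29 W m⁻²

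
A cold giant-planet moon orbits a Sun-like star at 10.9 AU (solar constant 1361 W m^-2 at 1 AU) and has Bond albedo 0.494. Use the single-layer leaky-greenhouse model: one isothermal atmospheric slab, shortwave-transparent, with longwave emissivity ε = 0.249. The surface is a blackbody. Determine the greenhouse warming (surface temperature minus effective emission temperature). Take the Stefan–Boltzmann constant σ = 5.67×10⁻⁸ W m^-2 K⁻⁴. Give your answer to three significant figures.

2.40 kelvin

By the inverse-square law, S = 1361/10.9² = 11.46 W m^-2.
The planet radiates to space at T_e = [S(1−α)/(4σ)]^(1/4) = 71.10 K.
The surface balance (absorbed SW + ε·downward IR = σT_s⁴) with T_a⁴ = T_s⁴/2 reduces to T_s = T_e·[2/(2−ε)]^¼ = 73.50 K.
The atmosphere warms the surface by 2.403 K.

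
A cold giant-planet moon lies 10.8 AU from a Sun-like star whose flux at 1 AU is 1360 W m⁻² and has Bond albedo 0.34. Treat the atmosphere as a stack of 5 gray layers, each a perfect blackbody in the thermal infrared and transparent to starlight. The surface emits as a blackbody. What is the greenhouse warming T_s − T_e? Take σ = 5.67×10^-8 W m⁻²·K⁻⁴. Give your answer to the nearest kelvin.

Flux at the orbit: S = 1360/(10.8)² = 11.66 W m⁻².
The effective emission temperature is T_e = [S(1−α)/(4σ)]^¼ = 76.32 K.
Surface: T_s = (6)^¼·T_e = 119.4 K.
Warming: T_s − T_e = 43.13 K.

43 K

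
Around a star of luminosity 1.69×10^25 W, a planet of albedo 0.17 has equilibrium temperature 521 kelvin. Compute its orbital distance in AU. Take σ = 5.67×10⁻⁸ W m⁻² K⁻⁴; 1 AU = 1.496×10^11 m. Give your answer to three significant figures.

0.0546 AU

The flux needed for this T is 4σT⁴/(1−0.17) = 20130 W m⁻².
From L = 4πd²S, d = √(1.69×10^25/(4π·20130)) = 8.173×10^9 m = 0.05463 AU.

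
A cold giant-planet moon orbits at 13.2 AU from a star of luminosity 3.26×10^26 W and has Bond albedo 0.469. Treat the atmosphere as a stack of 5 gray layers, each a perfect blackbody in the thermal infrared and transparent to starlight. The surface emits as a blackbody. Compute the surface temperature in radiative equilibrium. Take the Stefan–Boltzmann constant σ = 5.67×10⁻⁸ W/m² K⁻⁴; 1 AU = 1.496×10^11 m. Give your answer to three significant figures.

d = 13.2 × 1.496×10^11 m = 1.975×10^12 m.
Spreading L over a sphere of radius d: S = 3.26×10^26/(4π·1.97×10^12²) = 6.653 W/m².
Top-of-atmosphere balance: σT_e⁴ = S(1−α)/4 = 0.8831 W/m² → T_e = 62.82 K.
With N = 5 opaque layers, T_s = (N+1)^(1/4)·T_e = 6^(1/4)·62.82 = 98.32 K.

98.3 K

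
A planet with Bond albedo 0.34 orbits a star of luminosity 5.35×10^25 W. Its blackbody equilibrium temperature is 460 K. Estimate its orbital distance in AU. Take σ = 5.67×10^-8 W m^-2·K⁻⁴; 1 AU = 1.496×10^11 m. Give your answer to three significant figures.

Energy balance gives S = 4σT⁴/(1−α) = 15390 W m^-2.
S = L/(4πd²) → d = √(L/4πS) = √(5.35×10^25/(4π·15390)) = 1.663×10^10 m = 0.1112 AU.

0.111 AU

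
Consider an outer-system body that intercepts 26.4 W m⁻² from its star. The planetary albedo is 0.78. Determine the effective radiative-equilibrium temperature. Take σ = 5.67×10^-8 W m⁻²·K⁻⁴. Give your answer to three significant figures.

The planet absorbs (1−α)S over its disc πR² and re-emits over 4πR², so the mean absorbed flux is (1−0.78)·26.40/4 = 1.452 W m⁻².
Set σT⁴ = 1.452 → T = (1.452/σ)^(1/4) = 71.14 K.

71.1 kelvin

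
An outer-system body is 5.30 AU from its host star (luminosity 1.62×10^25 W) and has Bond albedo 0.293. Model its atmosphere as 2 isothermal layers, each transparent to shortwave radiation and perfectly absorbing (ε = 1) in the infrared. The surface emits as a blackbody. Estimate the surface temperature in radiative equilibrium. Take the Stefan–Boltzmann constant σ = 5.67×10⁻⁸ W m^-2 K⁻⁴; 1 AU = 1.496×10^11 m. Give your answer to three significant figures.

66.2 K

Orbital distance: d = 5.30 AU = 7.929×10^11 m.
S = L/(4πd²) = 2.051 W m^-2.
The effective emission temperature is T_e = [S(1−α)/(4σ)]^¼ = 50.28 K.
Layer-by-layer balance gives σT_s⁴ = (N+1)σT_e⁴, so T_s = 3^¼·50.28 = 66.18 K.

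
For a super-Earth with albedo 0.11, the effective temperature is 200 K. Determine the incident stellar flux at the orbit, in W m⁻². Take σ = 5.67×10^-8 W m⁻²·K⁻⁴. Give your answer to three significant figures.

From S(1−α)/4 = σT⁴: S = 4σT⁴/(1−α).
The emitted flux is σT⁴ = 90.72 W m⁻².
So S = 4×90.72/(1−0.11) = 407.7 W m⁻².

408 W m⁻²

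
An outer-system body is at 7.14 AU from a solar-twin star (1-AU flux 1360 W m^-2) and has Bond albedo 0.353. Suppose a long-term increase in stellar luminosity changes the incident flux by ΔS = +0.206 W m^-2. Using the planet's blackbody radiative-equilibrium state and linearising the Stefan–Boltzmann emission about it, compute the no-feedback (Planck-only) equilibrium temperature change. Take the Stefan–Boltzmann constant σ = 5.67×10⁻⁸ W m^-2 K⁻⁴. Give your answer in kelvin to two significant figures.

Flux at the orbit: S = 1360/(7.14)² = 26.68 W m^-2.
Unperturbed T_e = [26.68·(1−0.353)/(4σ)]^¼ = 93.40 K.
ΔF = Δ[S(1−α)]/4 = (1−0.353)·+0.206/4 = 0.03332 W m^-2.
The Planck feedback parameter is 4σT_e³ = 0.1848 W m^-2/K.
So ΔT₀ = 0.03332/0.1848 = 0.180 K.

0.18 K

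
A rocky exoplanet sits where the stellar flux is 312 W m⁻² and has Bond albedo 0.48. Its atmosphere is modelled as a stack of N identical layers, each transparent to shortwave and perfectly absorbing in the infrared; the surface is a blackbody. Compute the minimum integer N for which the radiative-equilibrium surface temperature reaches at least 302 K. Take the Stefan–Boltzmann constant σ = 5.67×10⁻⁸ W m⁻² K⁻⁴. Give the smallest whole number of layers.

11

OLR = S(1−α)/4 = 40.56 W m⁻²; the top layer radiates at T_e = 163.5 K.
Since T_s⁴ = (N+1)T_e⁴, we need N ≥ (T_s/T_e)⁴ − 1 = 10.628.
The minimum whole number is N = 11.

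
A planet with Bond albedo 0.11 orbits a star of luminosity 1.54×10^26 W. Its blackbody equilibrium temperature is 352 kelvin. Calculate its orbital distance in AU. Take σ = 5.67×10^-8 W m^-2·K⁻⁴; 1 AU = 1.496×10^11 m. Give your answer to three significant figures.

Required flux: S = 4σT⁴/(1−α) = 3912 W m^-2.
S = L/(4πd²) → d = √(L/4πS) = √(1.54×10^26/(4π·3912)) = 5.597×10^10 m = 0.3741 AU.

0.374 AU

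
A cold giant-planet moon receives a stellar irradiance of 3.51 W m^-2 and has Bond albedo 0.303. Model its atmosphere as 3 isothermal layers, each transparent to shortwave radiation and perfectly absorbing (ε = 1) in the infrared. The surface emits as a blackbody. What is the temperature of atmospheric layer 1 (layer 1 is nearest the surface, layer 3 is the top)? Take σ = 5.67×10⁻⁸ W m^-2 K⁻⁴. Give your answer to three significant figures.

75.4 K

Top-of-atmosphere balance: σT_e⁴ = S(1−α)/4 = 0.6116 W m^-2 → T_e = 57.31 K.
In the N-layer model, layer k (counted from the surface) has T_k = (N+1−k)^(1/4)·T_e.
T_1 = (3)^(1/4)·57.31 = 75.42 K.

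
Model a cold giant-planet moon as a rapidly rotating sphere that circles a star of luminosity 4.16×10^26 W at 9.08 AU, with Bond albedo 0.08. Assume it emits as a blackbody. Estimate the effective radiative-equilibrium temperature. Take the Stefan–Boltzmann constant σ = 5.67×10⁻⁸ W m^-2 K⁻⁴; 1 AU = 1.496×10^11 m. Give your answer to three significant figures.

92.4 K

Orbital distance: d = 9.08 AU = 1.358×10^12 m.
Flux at the orbit: S = L/(4πd²) = 4.16×10^26/(4π·(1.36×10^12)²) = 17.94 W m^-2.
The planet absorbs (1−α)S over its disc πR² and re-emits over 4πR², so the mean absorbed flux is (1−0.08)·17.94/4 = 4.126 W m^-2.
In equilibrium σT⁴ equals this, so T = 92.36 K.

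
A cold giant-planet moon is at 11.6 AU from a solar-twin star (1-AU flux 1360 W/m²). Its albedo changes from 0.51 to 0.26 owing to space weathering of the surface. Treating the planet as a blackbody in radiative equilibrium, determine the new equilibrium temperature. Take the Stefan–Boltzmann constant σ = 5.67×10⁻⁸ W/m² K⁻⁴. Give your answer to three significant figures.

75.8 K

Flux at the orbit: S = 1360/(11.6)² = 10.11 W/m².
With the new albedo, S(1−α₂)/4 = 1.870 W/m², so T₂ = 75.78 K.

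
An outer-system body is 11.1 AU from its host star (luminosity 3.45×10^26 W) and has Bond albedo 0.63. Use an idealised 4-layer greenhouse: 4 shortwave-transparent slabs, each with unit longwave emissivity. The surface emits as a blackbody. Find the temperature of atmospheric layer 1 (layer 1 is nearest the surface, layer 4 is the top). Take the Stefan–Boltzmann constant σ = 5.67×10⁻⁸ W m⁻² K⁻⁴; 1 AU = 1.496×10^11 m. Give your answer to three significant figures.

89.8 K

d = 11.1 × 1.496×10^11 m = 1.661×10^12 m.
Spreading L over a sphere of radius d: S = 3.45×10^26/(4π·1.66×10^12²) = 9.956 W m⁻².
Top-of-atmosphere balance: σT_e⁴ = S(1−α)/4 = 0.9210 W m⁻² → T_e = 63.48 K.
In the N-layer model, layer k (counted from the surface) has T_k = (N+1−k)^(1/4)·T_e.
T_1 = (4)^(1/4)·63.48 = 89.78 K.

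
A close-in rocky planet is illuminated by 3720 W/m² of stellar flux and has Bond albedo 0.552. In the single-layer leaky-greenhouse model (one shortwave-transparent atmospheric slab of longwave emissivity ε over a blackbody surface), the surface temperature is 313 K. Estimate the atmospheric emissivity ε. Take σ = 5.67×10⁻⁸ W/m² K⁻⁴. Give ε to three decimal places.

0.469

First, T_e = [3720·(1−0.552)/(4σ)]^(1/4) = 292.8 K.
T_s⁴ = T_e⁴·2/(2−ε) → ε = 2 − 2(T_e/T_s)⁴ = 2 − 2·(292.8/313)⁴ = 0.4688.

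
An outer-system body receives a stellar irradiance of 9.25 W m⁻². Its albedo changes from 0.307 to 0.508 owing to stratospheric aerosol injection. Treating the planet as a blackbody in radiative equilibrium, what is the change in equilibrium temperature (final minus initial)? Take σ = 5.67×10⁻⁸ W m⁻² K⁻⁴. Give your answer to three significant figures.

Initial: T₁ = [S(1−0.307)/(4σ)]^(1/4) = 72.91 K.
After:  T₂ = [9.250·0.492/(4σ)]^(1/4) = 66.93 K.
ΔT = T₂ − T₁ = -5.984 K.

-5.98 kelvin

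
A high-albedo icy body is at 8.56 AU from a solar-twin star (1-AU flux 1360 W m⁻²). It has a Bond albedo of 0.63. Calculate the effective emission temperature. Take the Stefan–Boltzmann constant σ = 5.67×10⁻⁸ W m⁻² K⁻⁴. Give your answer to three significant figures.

Irradiance scales as 1/d², so S = 1360 W m⁻² × (1/8.56)² = 18.56 W m⁻².
The planet absorbs (1−α)S over its disc πR² and re-emits over 4πR², so the mean absorbed flux is (1−0.63)·18.56/4 = 1.717 W m⁻².
Balancing against σT⁴: T = (1.717/5.67×10⁻⁸)^(1/4) = 74.18 K.

74.2 K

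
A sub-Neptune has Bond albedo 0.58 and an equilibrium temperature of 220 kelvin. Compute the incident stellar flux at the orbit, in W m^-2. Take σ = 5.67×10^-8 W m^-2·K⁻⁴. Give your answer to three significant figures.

From S(1−α)/4 = σT⁴: S = 4σT⁴/(1−α).
The emitted flux is σT⁴ = 132.8 W m^-2.
S = 4·132.8/0.42 = 1265 W m^-2.

1260 W m^-2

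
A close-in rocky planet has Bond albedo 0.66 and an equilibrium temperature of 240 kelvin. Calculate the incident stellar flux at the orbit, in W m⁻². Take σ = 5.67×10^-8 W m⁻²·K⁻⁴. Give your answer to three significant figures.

2210 W m⁻²

Invert the energy balance for S: S = 4σT⁴/(1−α).
The emitted flux is σT⁴ = 188.1 W m⁻².
S = 4·188.1/0.34 = 2213 W m⁻².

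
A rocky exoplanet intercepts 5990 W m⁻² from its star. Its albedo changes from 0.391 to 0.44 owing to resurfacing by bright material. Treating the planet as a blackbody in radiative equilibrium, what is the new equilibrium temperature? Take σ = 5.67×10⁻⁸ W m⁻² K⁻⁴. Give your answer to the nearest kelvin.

T₂ = [S(1−α₂)/(4σ)]^(1/4) = [5990·0.56/(4σ)]^(1/4) = 348.7 K.

349 K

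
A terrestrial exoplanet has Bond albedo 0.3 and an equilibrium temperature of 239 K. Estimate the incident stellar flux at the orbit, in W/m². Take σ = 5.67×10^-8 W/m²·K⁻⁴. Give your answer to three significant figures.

From S(1−α)/4 = σT⁴: S = 4σT⁴/(1−α).
σT⁴ = 5.67×10⁻⁸·(239)⁴ = 185.0 W/m².
S = 4·185.0/0.7 = 1057 W/m².

1060 W/m²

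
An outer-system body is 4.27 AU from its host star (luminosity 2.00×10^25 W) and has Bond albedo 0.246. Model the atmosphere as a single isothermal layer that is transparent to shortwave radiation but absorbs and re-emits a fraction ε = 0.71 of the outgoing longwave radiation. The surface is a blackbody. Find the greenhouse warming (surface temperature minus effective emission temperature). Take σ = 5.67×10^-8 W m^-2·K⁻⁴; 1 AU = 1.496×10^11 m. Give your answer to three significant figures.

d = 4.27 × 1.496×10^11 m = 6.388×10^11 m.
S = L/(4πd²) = 3.900 W m^-2.
Effective emission temperature (TOA balance): σT_e⁴ = S(1−α)/4 = 0.7352 W m^-2 → T_e = 60.01 K.
The surface balance (absorbed SW + ε·downward IR = σT_s⁴) with T_a⁴ = T_s⁴/2 reduces to T_s = T_e·[2/(2−ε)]^¼ = 66.96 K.
The atmosphere warms the surface by 6.953 K.

6.95 kelvin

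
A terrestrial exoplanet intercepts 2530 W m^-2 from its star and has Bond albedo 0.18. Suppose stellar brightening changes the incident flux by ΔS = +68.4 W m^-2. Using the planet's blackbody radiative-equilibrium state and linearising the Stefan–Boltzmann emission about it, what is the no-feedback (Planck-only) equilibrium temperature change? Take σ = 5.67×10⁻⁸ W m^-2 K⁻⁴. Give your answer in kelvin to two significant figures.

2.1 kelvin

The baseline emission temperature is T_e = 309.3 K.
TOA radiative forcing: ΔF = (1−α)ΔS/4 = 0.82·(+68.4)/4 = 14.02 W m^-2.
Linearising σT⁴ gives d(σT⁴)/dT = 4σT_e³ = 6.708 W m^-2 per K.
So ΔT₀ = 14.02/6.708 = 2.09 K.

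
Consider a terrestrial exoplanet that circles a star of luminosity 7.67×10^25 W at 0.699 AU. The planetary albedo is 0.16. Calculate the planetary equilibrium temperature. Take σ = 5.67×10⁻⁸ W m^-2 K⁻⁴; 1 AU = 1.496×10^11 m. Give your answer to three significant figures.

Orbital distance: d = 0.699 AU = 1.046×10^11 m.
Flux at the orbit: S = L/(4πd²) = 7.67×10^25/(4π·(1.05×10^11)²) = 558.2 W m^-2.
The planet absorbs (1−α)S over its disc πR² and re-emits over 4πR², so the mean absorbed flux is (1−0.16)·558.2/4 = 117.2 W m^-2.
Set σT⁴ = 117.2 → T = (117.2/σ)^(1/4) = 213.2 K.

213 K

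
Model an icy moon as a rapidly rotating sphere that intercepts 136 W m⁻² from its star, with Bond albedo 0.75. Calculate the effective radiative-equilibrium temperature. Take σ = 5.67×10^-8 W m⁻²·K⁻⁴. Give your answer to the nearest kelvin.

The planet absorbs (1−α)S over its disc πR² and re-emits over 4πR², so the mean absorbed flux is (1−0.75)·136.0/4 = 8.500 W m⁻².
Set σT⁴ = 8.500 → T = (8.500/σ)^(1/4) = 110.7 K.

111 kelvin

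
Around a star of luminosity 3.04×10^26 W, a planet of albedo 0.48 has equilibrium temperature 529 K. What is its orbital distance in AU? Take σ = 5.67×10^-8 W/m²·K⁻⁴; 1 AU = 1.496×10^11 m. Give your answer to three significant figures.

Energy balance gives S = 4σT⁴/(1−α) = 34160 W/m².
From L = 4πd²S, d = √(3.04×10^26/(4π·34160)) = 2.661×10^10 m = 0.1779 AU.

0.178 AU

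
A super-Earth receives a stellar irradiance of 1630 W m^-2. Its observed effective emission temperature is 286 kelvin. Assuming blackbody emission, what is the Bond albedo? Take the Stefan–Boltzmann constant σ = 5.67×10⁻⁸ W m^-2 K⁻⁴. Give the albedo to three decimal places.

0.069

Rearranging the radiative balance, α = 1 − 4σT⁴/S.
σT⁴ = 379.4 W m^-2, so 4σT⁴ = 1517 W m^-2.
Hence α = 1 − 1517/1630 = 0.0691.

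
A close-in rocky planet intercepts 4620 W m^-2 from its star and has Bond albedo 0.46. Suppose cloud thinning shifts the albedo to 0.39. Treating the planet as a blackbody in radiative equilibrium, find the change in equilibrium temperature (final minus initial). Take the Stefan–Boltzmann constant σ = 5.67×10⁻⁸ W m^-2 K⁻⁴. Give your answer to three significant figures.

10.0 kelvin

Before: T₁ = [4620·0.54/(4σ)]^(1/4) = 323.9 K.
Final:   T₂ = [S(1−0.39)/(4σ)]^(1/4) = 333.9 K.
ΔT = T₂ − T₁ = 10.02 K.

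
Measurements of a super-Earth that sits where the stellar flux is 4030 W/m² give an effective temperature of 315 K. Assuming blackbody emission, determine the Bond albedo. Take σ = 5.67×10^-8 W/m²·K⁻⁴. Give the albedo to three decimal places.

0.446

From σT⁴ = S(1−α)/4 we invert for α: 1−α = 4σT⁴/S.
σT⁴ = 558.2 W/m², so 4σT⁴ = 2233 W/m².
Hence α = 1 − 2233/4030 = 0.4459.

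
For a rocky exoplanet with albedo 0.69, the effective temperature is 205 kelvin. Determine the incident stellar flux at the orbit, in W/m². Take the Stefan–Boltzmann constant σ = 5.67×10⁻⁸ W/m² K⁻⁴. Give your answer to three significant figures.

From S(1−α)/4 = σT⁴: S = 4σT⁴/(1−α).
The emitted flux is σT⁴ = 100.1 W/m².
So S = 4×100.1/(1−0.69) = 1292 W/m².

1290 W/m²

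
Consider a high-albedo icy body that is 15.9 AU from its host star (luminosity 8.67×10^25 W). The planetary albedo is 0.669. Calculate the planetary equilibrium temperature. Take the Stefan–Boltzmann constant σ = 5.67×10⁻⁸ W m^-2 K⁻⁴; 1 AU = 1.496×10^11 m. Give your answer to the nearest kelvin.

Orbital distance: d = 15.9 AU = 2.379×10^12 m.
Spreading L over a sphere of radius d: S = 8.67×10^25/(4π·2.38×10^12²) = 1.219 W m^-2.
Averaging over the sphere, the absorbed flux is S(1−α)/4 = 0.1009 W m^-2.
Set σT⁴ = 0.1009 → T = (0.1009/σ)^(1/4) = 36.52 K.

37 kelvin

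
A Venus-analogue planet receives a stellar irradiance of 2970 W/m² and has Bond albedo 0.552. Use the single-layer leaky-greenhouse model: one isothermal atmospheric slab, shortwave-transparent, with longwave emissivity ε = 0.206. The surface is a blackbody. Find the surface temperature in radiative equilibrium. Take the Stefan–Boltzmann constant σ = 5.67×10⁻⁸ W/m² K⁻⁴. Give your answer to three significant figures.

Effective emission temperature (TOA balance): σT_e⁴ = S(1−α)/4 = 332.6 W/m² → T_e = 276.8 K.
For a single slab of emissivity ε, T_s⁴ = 2T_e⁴/(2−ε); thus T_s = 276.8·(1.115)^(1/4) = 284.4 K.

284 K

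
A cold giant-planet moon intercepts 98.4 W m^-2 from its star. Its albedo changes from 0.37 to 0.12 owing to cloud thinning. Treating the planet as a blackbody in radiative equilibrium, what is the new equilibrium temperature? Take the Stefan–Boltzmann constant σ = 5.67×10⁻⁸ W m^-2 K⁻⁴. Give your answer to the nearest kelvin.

With the new albedo, S(1−α₂)/4 = 21.65 W m^-2, so T₂ = 139.8 K.

140 K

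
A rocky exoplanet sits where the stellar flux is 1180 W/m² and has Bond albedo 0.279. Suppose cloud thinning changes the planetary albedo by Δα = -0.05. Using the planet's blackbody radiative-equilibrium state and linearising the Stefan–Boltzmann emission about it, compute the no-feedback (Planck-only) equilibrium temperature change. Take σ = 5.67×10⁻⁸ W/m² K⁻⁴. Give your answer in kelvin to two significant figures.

4.3 K

Unperturbed T_e = [1180·(1−0.279)/(4σ)]^¼ = 247.5 K.
The change in absorbed flux is Δ[S(1−α)/4] = −SΔα/4 = 14.75 W/m².
Linearising σT⁴ gives d(σT⁴)/dT = 4σT_e³ = 3.438 W/m² per K.
So ΔT₀ = 14.75/3.438 = 4.29 K.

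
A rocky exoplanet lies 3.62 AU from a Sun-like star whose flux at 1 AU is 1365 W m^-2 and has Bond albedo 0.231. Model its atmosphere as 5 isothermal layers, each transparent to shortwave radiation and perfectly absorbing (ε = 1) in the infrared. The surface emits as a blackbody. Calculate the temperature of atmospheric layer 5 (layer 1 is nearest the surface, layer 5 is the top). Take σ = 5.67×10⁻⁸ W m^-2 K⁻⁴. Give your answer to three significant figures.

Flux at the orbit: S = 1365/(3.62)² = 104.2 W m^-2.
OLR = S(1−α)/4 = 20.03 W m^-2; the top layer radiates at T_e = 137.1 K.
In the N-layer model, layer k (counted from the surface) has T_k = (N+1−k)^(1/4)·T_e.
With k = 5: T_5 = (5+1−5)^¼·137.1 K = 137.1 K.

137 K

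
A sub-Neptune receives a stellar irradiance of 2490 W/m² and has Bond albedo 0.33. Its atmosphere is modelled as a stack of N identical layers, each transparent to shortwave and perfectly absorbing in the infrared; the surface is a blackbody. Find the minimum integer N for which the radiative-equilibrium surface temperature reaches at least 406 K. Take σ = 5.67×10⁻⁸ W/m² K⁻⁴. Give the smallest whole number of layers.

OLR = S(1−α)/4 = 417.1 W/m²; the top layer radiates at T_e = 292.9 K.
Since T_s⁴ = (N+1)T_e⁴, we need N ≥ (T_s/T_e)⁴ − 1 = 2.694.
Rounding up, N = 3.

3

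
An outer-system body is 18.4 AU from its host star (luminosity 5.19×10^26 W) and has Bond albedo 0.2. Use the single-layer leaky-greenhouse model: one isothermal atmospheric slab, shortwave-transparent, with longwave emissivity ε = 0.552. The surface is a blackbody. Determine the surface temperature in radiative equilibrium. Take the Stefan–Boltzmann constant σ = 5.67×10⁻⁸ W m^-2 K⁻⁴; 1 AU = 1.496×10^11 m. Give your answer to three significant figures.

d = 18.4 × 1.496×10^11 m = 2.753×10^12 m.
Spreading L over a sphere of radius d: S = 5.19×10^26/(4π·2.75×10^12²) = 5.451 W m^-2.
The planet radiates to space at T_e = [S(1−α)/(4σ)]^(1/4) = 66.22 K.
The surface balance (absorbed SW + ε·downward IR = σT_s⁴) with T_a⁴ = T_s⁴/2 reduces to T_s = T_e·[2/(2−ε)]^¼ = 71.79 K.

71.8 kelvin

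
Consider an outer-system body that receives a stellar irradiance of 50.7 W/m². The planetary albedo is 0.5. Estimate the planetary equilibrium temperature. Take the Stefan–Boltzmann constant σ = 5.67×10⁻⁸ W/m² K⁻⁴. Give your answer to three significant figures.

Absorbed flux (global mean): S(1−α)/4 = 50.70·0.5/4 = 6.338 W/m².
Set σT⁴ = 6.338 → T = (6.338/σ)^(1/4) = 102.8 K.

103 kelvin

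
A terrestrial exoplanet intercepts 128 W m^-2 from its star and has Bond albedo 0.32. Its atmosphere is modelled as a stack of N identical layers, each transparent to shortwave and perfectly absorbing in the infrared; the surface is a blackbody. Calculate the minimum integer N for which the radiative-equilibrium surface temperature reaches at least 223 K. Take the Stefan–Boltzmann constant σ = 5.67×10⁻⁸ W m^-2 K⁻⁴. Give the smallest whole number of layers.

The effective emission temperature is T_e = [S(1−α)/(4σ)]^¼ = 140.0 K.
Need (N+1)T_e⁴ ≥ T_s⁴, i.e. N+1 ≥ (223/140.0)⁴ = 6.444.
Rounding up, N = 6.

6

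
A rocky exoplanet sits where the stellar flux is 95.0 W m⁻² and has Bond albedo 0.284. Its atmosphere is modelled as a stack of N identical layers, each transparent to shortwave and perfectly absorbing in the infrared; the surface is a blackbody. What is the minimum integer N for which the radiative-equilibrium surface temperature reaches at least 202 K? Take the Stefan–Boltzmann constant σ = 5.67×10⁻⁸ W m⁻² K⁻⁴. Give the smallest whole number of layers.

5

OLR = S(1−α)/4 = 17.00 W m⁻²; the top layer radiates at T_e = 131.6 K.
Need (N+1)T_e⁴ ≥ T_s⁴, i.e. N+1 ≥ (202/131.6)⁴ = 5.552.
Rounding up, N = 5.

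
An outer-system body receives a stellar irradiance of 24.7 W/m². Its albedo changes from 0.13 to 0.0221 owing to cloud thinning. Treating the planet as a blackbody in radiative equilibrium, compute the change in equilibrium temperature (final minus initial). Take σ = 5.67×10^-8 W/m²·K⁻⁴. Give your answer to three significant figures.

2.93 kelvin

Before: T₁ = [24.70·0.87/(4σ)]^(1/4) = 98.66 K.
After:  T₂ = [24.70·0.978/(4σ)]^(1/4) = 101.6 K.
Change: 101.6 − 98.66 = 2.926 K.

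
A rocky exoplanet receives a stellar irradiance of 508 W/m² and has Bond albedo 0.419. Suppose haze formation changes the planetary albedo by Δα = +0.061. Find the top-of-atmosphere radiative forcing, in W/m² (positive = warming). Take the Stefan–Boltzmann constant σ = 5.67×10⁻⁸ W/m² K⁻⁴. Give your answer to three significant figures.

TOA radiative forcing: ΔF = −S·Δα/4 = −508.0·(+0.061)/4 = -7.747 W/m².

-7.75 W/m²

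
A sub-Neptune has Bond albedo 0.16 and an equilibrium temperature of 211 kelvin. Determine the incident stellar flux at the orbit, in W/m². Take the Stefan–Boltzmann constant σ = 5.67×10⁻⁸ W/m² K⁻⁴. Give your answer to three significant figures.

From S(1−α)/4 = σT⁴: S = 4σT⁴/(1−α).
σT⁴ = 5.67×10⁻⁸·(211)⁴ = 112.4 W/m².
S = 4·112.4/0.84 = 535.2 W/m².

535 W/m²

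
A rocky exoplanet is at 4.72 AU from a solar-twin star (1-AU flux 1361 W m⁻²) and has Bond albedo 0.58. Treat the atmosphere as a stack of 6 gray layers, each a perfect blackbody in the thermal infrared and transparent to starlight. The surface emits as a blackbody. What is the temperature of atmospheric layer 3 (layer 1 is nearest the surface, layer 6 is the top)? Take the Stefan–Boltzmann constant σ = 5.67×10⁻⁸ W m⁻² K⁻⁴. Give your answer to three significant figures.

Flux at the orbit: S = 1361/(4.72)² = 61.09 W m⁻².
The effective emission temperature is T_e = [S(1−α)/(4σ)]^¼ = 103.1 K.
In the N-layer model, layer k (counted from the surface) has T_k = (N+1−k)^(1/4)·T_e.
With k = 3: T_3 = (6+1−3)^¼·103.1 K = 145.9 K.

146 K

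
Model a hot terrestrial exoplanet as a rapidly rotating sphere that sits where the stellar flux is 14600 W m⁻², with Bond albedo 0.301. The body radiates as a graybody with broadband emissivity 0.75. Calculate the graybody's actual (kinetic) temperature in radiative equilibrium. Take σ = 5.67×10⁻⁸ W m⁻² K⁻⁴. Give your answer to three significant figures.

495 kelvin

The planet absorbs (1−α)S over its disc πR² and re-emits over 4πR², so the mean absorbed flux is (1−0.301)·14600/4 = 2551 W m⁻².
Equating to εσT⁴ with ε = 0.75: T = (2551/0.75σ)^(1/4) = 494.9 K.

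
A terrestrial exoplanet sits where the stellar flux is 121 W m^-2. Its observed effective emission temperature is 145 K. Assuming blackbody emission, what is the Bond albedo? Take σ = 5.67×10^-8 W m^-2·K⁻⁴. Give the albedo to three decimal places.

Energy balance: S(1−α)/4 = σT⁴, so 1−α = 4σT⁴/S.
σT⁴ = 25.06 W m^-2, so 4σT⁴ = 100.3 W m^-2.
Hence α = 1 − 100.3/121.0 = 0.1714.

0.171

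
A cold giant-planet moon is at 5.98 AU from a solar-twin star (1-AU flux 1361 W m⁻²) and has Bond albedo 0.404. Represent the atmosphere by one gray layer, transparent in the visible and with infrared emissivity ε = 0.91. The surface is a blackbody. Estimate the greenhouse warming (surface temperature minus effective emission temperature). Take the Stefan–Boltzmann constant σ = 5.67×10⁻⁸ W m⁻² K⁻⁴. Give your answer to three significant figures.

16.4 K

Flux at the orbit: S = 1361/(5.98)² = 38.06 W m⁻².
Effective emission temperature (TOA balance): σT_e⁴ = S(1−α)/4 = 5.671 W m⁻² → T_e = 100.0 K.
For a single slab of emissivity ε, T_s⁴ = 2T_e⁴/(2−ε); thus T_s = 100.0·(1.835)^(1/4) = 116.4 K.
Greenhouse warming: T_s − T_e = 16.39 K.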